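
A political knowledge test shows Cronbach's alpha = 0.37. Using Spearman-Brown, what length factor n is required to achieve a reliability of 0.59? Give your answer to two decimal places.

2.45

n = 0.59(1 − 0.37) / [0.37(1 − 0.59)]
  = 0.3717 / 0.1517 = 2.4502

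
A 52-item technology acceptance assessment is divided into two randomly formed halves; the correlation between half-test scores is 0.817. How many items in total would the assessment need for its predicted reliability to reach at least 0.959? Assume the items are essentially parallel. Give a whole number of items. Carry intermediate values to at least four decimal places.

137

r_full = 2(0.817)/(1 + 0.817) = 0.8993
n = r_tgt(1 − r_full) / [r_full(1 − r_tgt)] = 0.959 × 0.1007 / (0.8993 × 0.041) ≈ 2.6191
Items = 2.6191 × 52 ≈ 136.19 → 137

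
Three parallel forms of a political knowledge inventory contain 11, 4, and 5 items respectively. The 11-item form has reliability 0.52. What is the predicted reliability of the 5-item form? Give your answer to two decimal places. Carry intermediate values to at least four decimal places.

Only the ratio of lengths matters: n = 5/11 = 0.4545
r_{5} = n·r / (1 + (n − 1)·r) = 0.2363 / 0.7163 ≈ 0.3299

0.33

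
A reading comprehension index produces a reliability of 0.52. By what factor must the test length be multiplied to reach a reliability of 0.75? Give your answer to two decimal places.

2.77

Rearranging the Spearman-Brown formula for n,
n = r_target (1 − r_old) / [ r_old (1 − r_target) ]
n = 0.75(1 − 0.52) / [0.52(1 − 0.75)]
  = 0.3600 / 0.1300 = 2.7692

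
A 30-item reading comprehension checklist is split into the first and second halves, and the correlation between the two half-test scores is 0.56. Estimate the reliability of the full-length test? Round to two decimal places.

Apply the Spearman-Brown correction with n = 2:
r_full = 2r_hh / (1 + r_hh) = 2 × 0.56 / (1 + 0.56)
       = 1.1200 / 1.5600 = 0.7179

0.72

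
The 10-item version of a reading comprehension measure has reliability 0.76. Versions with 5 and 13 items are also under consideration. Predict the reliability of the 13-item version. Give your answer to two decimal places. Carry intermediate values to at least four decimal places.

Only the ratio of lengths matters: n = 13/10 = 1.3000
r_{13} = n·r / (1 + (n − 1)·r) = 0.9880 / 1.2280 ≈ 0.8046

0.80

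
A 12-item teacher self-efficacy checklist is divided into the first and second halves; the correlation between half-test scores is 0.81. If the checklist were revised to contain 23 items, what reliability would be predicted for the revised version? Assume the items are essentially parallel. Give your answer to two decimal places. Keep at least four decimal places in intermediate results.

0.94

First correct the split-half correlation to full-test reliability: r_full = 2 × 0.81 / (1 + 0.81) ≈ 0.8950
Length factor from 12 to 23 items: n = 23/12 = 1.9167
r_new = n·r_full / (1 + (n − 1)·r_full) = 1.7154 / 1.8204 ≈ 0.9423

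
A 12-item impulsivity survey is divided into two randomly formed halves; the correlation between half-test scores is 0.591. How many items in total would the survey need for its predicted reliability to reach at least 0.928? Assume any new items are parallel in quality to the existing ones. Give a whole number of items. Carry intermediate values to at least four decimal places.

54

Corrected full-test reliability: r_full = 2 × 0.591 / (1 + 0.591) ≈ 0.7429
Solve Spearman-Brown for n: n = 0.928(1 − 0.7429) / [0.7429(1 − 0.928)] = 4.4605
Required items = 4.4605 × 12 = 53.53, so 54 items.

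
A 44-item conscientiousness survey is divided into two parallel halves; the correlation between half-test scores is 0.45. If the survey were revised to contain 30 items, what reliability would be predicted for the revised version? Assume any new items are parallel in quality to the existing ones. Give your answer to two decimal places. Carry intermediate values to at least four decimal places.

First correct the split-half correlation to full-test reliability: r_full = 2 × 0.45 / (1 + 0.45) ≈ 0.6207
Then adjust to 30 items: n = 30/44 = 0.6818
r_new = n·r_full / (1 + (n − 1)·r_full) = 0.4232 / 0.8025 ≈ 0.5274

0.53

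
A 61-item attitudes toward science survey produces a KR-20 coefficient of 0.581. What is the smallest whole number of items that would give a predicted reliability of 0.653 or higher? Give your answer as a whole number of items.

83

Invert Spearman-Brown to solve for n:
n = r_target (1 − r_old) / [ r_old (1 − r_target) ]
n = [0.653 × 0.419] / [0.581 × 0.347]
  = 0.273607 / 0.201607 = 1.3571
So the test needs 1.3571 × 61 ≈ 82.78 items; rounding up, 83.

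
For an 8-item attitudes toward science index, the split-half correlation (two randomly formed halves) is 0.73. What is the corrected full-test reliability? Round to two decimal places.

Apply the Spearman-Brown correction with n = 2:
r_full = 2(0.73) / (1 + 0.73)
r_full = 1.4600 / 1.7300 ≈ 0.8439

0.84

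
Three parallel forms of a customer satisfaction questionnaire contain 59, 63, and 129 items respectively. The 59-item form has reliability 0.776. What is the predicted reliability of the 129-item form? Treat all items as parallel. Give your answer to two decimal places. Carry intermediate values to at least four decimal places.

The 63-item form is not needed; work directly from the 59-item form with n = 129/59 = 2.1864.
r_{129} = n·r / (1 + (n − 1)·r) = 1.6966 / 1.9206 ≈ 0.8834

0.88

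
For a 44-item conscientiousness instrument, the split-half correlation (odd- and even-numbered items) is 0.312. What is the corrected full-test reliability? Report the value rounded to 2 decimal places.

0.48

The full test is twice the length of either half (n = 2).
r_full = 2r_hh / (1 + r_hh) = 2 × 0.312 / (1 + 0.312)
r_full = 0.6240 / 1.3120 ≈ 0.4756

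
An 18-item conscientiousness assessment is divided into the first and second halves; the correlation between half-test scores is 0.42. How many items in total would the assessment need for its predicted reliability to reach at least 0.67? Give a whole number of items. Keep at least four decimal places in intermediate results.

26

r_full = 2(0.42)/(1 + 0.42) = 0.5915
n = r_tgt(1 − r_full) / [r_full(1 − r_tgt)] = 0.67 × 0.4085 / (0.5915 × 0.33) ≈ 1.4022
Items = 1.4022 × 18 ≈ 25.24 → 26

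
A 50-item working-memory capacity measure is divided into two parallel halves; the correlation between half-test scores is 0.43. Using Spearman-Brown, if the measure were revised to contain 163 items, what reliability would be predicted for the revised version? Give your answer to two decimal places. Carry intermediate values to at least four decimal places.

0.83

Spearman-Brown correction (n = 2): r_full = 2·0.43/(1 + 0.43) = 0.6014
Then adjust to 163 items: n = 163/50 = 3.2600
r_new = n·r_full / (1 + (n − 1)·r_full) = 1.9606 / 2.3592 ≈ 0.8310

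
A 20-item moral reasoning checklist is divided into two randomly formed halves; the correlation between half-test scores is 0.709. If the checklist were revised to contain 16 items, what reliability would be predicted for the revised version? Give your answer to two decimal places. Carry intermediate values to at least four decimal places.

0.80

Spearman-Brown correction (n = 2): r_full = 2·0.709/(1 + 0.709) = 0.8297
Then adjust to 16 items: n = 16/20 = 0.8000
r_new = n·r_full / (1 + (n − 1)·r_full) = 0.6638 / 0.8341 ≈ 0.7958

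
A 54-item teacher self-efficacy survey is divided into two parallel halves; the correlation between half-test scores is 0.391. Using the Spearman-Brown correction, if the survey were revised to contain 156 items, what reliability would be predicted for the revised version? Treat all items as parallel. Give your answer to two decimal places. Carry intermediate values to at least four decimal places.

First correct the split-half correlation to full-test reliability: r_full = 2 × 0.391 / (1 + 0.391) ≈ 0.5622
Then adjust to 156 items: n = 156/54 = 2.8889
r_new = n·r_full / (1 + (n − 1)·r_full) = 1.6241 / 2.0619 ≈ 0.7877

0.79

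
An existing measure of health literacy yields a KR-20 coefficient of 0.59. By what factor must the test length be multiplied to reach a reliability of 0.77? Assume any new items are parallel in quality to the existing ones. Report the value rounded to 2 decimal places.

2.33

Spearman-Brown solved for the length factor n:
n = r_target (1 − r_old) / [ r_old (1 − r_target) ]
n = [0.77 × 0.41] / [0.59 × 0.23]
  = 0.3157 / 0.1357 = 2.3265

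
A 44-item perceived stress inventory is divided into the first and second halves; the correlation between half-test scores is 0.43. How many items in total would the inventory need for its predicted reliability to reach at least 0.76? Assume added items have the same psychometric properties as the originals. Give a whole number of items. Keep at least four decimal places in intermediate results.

Corrected full-test reliability: r_full = 2 × 0.43 / (1 + 0.43) ≈ 0.6014
Solve Spearman-Brown for n: n = 0.76(1 − 0.6014) / [0.6014(1 − 0.76)] = 2.0988
Items = 2.0988 × 44 ≈ 92.35 → 93

93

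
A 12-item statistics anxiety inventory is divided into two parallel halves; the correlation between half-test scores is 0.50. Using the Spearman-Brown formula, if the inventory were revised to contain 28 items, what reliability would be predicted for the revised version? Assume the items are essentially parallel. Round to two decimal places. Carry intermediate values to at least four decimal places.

First correct the split-half correlation to full-test reliability: r_full = 2 × 0.50 / (1 + 0.50) ≈ 0.6667
Length factor from 12 to 28 items: n = 28/12 = 2.3333
r_new = n·r_full / (1 + (n − 1)·r_full) = 1.5556 / 1.8889 ≈ 0.8235

0.82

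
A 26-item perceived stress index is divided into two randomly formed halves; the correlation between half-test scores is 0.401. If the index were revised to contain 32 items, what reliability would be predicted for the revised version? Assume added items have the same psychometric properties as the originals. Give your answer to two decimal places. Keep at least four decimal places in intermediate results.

0.62

Full-test reliability from the split-half r: r_full = 2(0.401)/(1 + 0.401) = 0.5724
Then adjust to 32 items: n = 32/26 = 1.2308
r_new = n·r_full / (1 + (n − 1)·r_full) = 0.7045 / 1.1321 ≈ 0.6223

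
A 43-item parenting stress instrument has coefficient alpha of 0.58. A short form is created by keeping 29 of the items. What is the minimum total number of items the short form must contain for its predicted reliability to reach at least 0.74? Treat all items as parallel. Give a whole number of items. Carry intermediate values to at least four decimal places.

89

First, r for the 29-item form: n = 29/43 = 0.6744, so r_29 = 0.6744·0.58/(1 + (0.6744 − 1)·0.58) = 0.4822
Then solve for n' with r_old = 0.4822, r_target = 0.74: n' = 0.74(1 − 0.4822)/[0.4822(1 − 0.74)] = 3.0563
Items = 3.0563 × 29 ≈ 88.63 → 89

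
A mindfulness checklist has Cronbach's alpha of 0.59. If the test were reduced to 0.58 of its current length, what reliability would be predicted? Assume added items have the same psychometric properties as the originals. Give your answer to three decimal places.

0.455

r_new = 0.58·0.59 / [1 + (0.58 − 1)·0.59]
     = 0.3422 / 0.7522 = 0.4549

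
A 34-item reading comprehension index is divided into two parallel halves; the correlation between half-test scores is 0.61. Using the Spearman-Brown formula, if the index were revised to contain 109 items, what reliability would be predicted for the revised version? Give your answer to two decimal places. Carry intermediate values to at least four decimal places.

Spearman-Brown correction (n = 2): r_full = 2·0.61/(1 + 0.61) = 0.7578
Then adjust to 109 items: n = 109/34 = 3.2059
r_new = n·r_full / (1 + (n − 1)·r_full) = 2.4294 / 2.6716 ≈ 0.9093

0.91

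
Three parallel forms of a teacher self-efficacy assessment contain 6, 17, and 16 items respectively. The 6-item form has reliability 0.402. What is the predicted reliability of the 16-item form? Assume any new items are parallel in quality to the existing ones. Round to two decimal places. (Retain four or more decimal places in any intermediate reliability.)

The 17-item form is not needed; work directly from the 6-item form with n = 16/6 = 2.6667.
r_{16} = n·r / (1 + (n − 1)·r) = 1.0720 / 1.6700 ≈ 0.6419

0.64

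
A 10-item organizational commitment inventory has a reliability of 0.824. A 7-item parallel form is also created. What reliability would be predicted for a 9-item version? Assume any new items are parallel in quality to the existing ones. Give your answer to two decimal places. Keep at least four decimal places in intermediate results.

0.81

Only the ratio of lengths matters: n = 9/10 = 0.9000
r_{9} = n·r / (1 + (n − 1)·r) = 0.7416 / 0.9176 ≈ 0.8082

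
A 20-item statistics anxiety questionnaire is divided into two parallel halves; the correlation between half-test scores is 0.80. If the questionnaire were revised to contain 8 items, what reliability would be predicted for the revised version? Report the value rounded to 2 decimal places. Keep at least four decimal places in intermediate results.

Full-test reliability from the split-half r: r_full = 2(0.80)/(1 + 0.80) = 0.8889
Then adjust to 8 items: n = 8/20 = 0.4000
r_new = n·r_full / (1 + (n − 1)·r_full) = 0.3556 / 0.4667 ≈ 0.7619

0.76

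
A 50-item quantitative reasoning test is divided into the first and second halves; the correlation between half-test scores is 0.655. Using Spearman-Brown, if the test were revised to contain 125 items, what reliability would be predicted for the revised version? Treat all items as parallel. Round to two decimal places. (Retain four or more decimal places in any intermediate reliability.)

0.90

Spearman-Brown correction (n = 2): r_full = 2·0.655/(1 + 0.655) = 0.7915
Then adjust to 125 items: n = 125/50 = 2.5000
r_new = n·r_full / (1 + (n − 1)·r_full) = 1.9788 / 2.1872 ≈ 0.9047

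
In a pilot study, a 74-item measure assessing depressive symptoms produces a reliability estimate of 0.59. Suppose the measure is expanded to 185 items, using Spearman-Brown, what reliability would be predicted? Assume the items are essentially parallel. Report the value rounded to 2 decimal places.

Length ratio n = 185/74 = 2.5
Spearman-Brown: r_new = n·r / (1 + (n − 1)·r)
r_new = 2.5·0.59 / [1 + (2.5 − 1)·0.59]
     = 1.4750 / 1.8850 = 0.7825

0.78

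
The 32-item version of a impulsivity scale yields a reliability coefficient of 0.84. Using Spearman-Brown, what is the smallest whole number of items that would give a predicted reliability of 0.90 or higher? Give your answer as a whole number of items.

55

Spearman-Brown solved for the length factor n:
n = r_target (1 − r_old) / [ r_old (1 − r_target) ]
n = [0.90 × 0.16] / [0.84 × 0.10]
  = 0.1440 / 0.0840 = 1.7143
1.7143 × 32 = 54.86 → 55 items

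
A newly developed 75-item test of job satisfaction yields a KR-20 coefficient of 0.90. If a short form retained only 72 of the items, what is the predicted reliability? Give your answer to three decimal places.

n = 72/75 = 0.96
By Spearman-Brown, r_new = n r / (1 + (n − 1) r).
r_new = (0.96 × 0.90) / (1 + (0.96 − 1) × 0.90)
     = 0.8640 / 0.9640 = 0.8963

0.896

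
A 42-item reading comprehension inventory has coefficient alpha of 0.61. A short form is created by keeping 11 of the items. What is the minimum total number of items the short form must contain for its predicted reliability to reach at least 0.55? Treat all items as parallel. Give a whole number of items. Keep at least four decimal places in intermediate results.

33

First, r for the 11-item form: n = 11/42 = 0.2619, so r_11 = 0.2619·0.61/(1 + (0.2619 − 1)·0.61) = 0.2906
Then solve for n' with r_old = 0.2906, r_target = 0.55: n' = 0.55(1 − 0.2906)/[0.2906(1 − 0.55)] = 2.9836
Total items = 2.9836 × 11 = 32.82, rounded up to 33.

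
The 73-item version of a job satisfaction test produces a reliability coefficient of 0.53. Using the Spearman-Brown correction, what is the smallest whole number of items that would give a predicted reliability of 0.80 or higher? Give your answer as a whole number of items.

259

Rearranging the Spearman-Brown formula for n,
n = r_target (1 − r_old) / [ r_old (1 − r_target) ]
n = [0.80 × 0.47] / [0.53 × 0.20]
  = 0.3760 / 0.1060 = 3.5472
So the test needs 3.5472 × 73 ≈ 258.95 items; rounding up, 259.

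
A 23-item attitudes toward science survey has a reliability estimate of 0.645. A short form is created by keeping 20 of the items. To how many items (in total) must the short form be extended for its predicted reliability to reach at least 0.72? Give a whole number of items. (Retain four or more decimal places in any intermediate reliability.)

Short-form reliability: n = 20/23 = 0.8696; r_20 = n·r/(1+(n−1)r) ≈ 0.6124
Length factor from the short form to reach 0.72: n' = 0.72(1 − 0.6124) / [0.6124(1 − 0.72)] ≈ 1.6275
Total items = 1.6275 × 20 = 32.55, rounded up to 33.

33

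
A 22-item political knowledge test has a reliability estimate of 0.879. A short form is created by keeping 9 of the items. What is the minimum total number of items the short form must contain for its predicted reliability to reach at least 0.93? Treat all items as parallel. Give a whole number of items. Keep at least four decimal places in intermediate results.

41

First, r for the 9-item form: n = 9/22 = 0.4091, so r_9 = 0.4091·0.879/(1 + (0.4091 − 1)·0.879) = 0.7482
Length factor from the short form to reach 0.93: n' = 0.93(1 − 0.7482) / [0.7482(1 − 0.93)] ≈ 4.4712
Total items = 4.4712 × 9 = 40.24, rounded up to 41.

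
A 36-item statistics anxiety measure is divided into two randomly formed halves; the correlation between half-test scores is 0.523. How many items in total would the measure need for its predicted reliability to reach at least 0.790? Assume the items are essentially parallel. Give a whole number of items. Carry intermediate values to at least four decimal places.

62

r_full = 2(0.523)/(1 + 0.523) = 0.6868
n = r_tgt(1 − r_full) / [r_full(1 − r_tgt)] = 0.790 × 0.3132 / (0.6868 × 0.210) ≈ 1.7155
Items = 1.7155 × 36 ≈ 61.76 → 62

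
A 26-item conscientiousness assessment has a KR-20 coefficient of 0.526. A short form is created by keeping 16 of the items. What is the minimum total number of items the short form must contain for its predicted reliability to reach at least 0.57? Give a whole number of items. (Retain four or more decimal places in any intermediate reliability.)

First, r for the 16-item form: n = 16/26 = 0.6154, so r_16 = 0.6154·0.526/(1 + (0.6154 − 1)·0.526) = 0.4058
Then solve for n' with r_old = 0.4058, r_target = 0.57: n' = 0.57(1 − 0.4058)/[0.4058(1 − 0.57)] = 1.9410
Total items = 1.9410 × 16 = 31.06, rounded up to 32.

32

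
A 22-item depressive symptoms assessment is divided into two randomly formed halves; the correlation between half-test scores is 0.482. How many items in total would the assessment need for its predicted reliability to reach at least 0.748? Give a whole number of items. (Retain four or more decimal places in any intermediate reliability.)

r_full = 2(0.482)/(1 + 0.482) = 0.6505
Solve Spearman-Brown for n: n = 0.748(1 − 0.6505) / [0.6505(1 − 0.748)] = 1.5948
Required items = 1.5948 × 22 = 35.09, so 36 items.

36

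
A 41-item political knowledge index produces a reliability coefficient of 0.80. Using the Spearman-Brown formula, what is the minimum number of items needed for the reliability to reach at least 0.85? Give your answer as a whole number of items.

59

Invert Spearman-Brown to solve for n:
n = r_target (1 − r_old) / [ r_old (1 − r_target) ]
n = 0.85 × (1 − 0.80) / [ 0.80 × (1 − 0.85) ]
n = 0.1700 / 0.1200 ≈ 1.4167
Items needed = n × 41 = 1.4167 × 41 ≈ 58.08 → round up to 59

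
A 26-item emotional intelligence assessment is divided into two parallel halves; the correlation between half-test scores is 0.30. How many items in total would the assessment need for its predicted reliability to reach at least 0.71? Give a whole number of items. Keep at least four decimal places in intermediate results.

r_full = 2(0.30)/(1 + 0.30) = 0.4615
Solve Spearman-Brown for n: n = 0.71(1 − 0.4615) / [0.4615(1 − 0.71)] = 2.8568
Items = 2.8568 × 26 ≈ 74.28 → 75

75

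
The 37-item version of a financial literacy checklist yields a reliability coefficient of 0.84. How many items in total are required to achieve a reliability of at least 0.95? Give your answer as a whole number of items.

n = 0.95 × (1 − 0.84) / [ 0.84 × (1 − 0.95) ]
n = 0.1520 / 0.0420 ≈ 3.6190
So the test needs 3.6190 × 37 ≈ 133.90 items; rounding up, 134.

134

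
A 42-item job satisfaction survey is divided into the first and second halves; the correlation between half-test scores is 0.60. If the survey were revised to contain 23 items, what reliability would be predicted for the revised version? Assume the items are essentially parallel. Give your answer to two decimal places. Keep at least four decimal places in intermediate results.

0.62

First correct the split-half correlation to full-test reliability: r_full = 2 × 0.60 / (1 + 0.60) ≈ 0.7500
Length factor from 42 to 23 items: n = 23/42 = 0.5476
r_new = n·r_full / (1 + (n − 1)·r_full) = 0.4107 / 0.6607 ≈ 0.6216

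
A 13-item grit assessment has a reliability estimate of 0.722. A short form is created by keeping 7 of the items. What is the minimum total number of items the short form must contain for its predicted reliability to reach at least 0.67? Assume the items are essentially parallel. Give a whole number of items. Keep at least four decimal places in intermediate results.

11

First, r for the 7-item form: n = 7/13 = 0.5385, so r_7 = 0.5385·0.722/(1 + (0.5385 − 1)·0.722) = 0.5831
Then solve for n' with r_old = 0.5831, r_target = 0.67: n' = 0.67(1 − 0.5831)/[0.5831(1 − 0.67)] = 1.4516
Items = 1.4516 × 7 ≈ 10.16 → 11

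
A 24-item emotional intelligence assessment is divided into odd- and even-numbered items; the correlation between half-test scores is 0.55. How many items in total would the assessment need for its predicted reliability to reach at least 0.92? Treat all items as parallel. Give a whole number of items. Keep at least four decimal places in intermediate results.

Corrected full-test reliability: r_full = 2 × 0.55 / (1 + 0.55) ≈ 0.7097
Solve Spearman-Brown for n: n = 0.92(1 − 0.7097) / [0.7097(1 − 0.92)] = 4.7040
Required items = 4.7040 × 24 = 112.90, so 113 items.

113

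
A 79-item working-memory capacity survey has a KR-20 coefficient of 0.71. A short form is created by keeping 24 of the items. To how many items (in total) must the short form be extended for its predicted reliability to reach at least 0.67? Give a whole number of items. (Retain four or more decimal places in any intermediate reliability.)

66

Short-form reliability: n = 24/79 = 0.3038; r_24 = n·r/(1+(n−1)r) ≈ 0.4265
Length factor from the short form to reach 0.67: n' = 0.67(1 − 0.4265) / [0.4265(1 − 0.67)] ≈ 2.7301
Items = 2.7301 × 24 ≈ 65.52 → 66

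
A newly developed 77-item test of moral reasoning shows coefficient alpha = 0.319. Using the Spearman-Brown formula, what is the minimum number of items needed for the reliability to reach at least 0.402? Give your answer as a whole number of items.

n = [0.402 × 0.681] / [0.319 × 0.598]
  = 0.273762 / 0.190762 = 1.4351
So the test needs 1.4351 × 77 ≈ 110.50 items; rounding up, 111.

111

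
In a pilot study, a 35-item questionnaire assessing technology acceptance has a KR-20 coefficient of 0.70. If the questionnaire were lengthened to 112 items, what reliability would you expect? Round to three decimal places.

0.882

The new length is 112/35 = 3.2 times the old.
r_new = (3.2 × 0.70) / (1 + (3.2 − 1) × 0.70)
     = 2.2400 / 2.5400 = 0.8819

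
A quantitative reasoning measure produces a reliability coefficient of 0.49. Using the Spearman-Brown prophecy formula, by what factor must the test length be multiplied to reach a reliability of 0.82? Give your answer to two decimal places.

Invert Spearman-Brown to solve for n:
n = r_target (1 − r_old) / [ r_old (1 − r_target) ]
n = [0.82 × 0.51] / [0.49 × 0.18]
n = 0.4182 / 0.0882 ≈ 4.7415

4.74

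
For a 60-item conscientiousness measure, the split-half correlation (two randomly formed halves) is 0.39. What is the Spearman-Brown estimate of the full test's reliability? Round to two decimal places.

0.56

Each half is half the length of the full test, so the full test is n = 2 times a half.
r_full = 2(0.39) / (1 + 0.39)
       = 0.7800 / 1.3900 = 0.5612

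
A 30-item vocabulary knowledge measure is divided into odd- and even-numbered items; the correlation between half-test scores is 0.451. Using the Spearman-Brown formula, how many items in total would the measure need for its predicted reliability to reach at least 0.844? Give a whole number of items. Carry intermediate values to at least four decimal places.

r_full = 2(0.451)/(1 + 0.451) = 0.6216
Solve Spearman-Brown for n: n = 0.844(1 − 0.6216) / [0.6216(1 − 0.844)] = 3.2935
Required items = 3.2935 × 30 = 98.80, so 99 items.

99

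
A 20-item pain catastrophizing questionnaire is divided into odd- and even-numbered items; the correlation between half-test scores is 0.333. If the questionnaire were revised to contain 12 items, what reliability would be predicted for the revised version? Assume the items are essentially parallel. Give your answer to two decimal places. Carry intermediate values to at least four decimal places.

Full-test reliability from the split-half r: r_full = 2(0.333)/(1 + 0.333) = 0.4996
Then adjust to 12 items: n = 12/20 = 0.6000
r_new = n·r_full / (1 + (n − 1)·r_full) = 0.2998 / 0.8002 ≈ 0.3747

0.37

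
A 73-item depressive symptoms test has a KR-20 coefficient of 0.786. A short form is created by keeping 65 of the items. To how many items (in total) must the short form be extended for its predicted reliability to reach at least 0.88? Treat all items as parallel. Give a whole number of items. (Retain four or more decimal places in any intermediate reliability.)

First, r for the 65-item form: n = 65/73 = 0.8904, so r_65 = 0.8904·0.786/(1 + (0.8904 − 1)·0.786) = 0.7658
Then solve for n' with r_old = 0.7658, r_target = 0.88: n' = 0.88(1 − 0.7658)/[0.7658(1 − 0.88)] = 2.2427
Total items = 2.2427 × 65 = 145.78, rounded up to 146.

146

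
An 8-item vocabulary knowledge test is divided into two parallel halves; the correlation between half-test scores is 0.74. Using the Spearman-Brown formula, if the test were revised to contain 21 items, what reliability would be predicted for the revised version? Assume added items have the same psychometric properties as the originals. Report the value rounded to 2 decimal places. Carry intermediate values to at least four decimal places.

Spearman-Brown correction (n = 2): r_full = 2·0.74/(1 + 0.74) = 0.8506
Length factor from 8 to 21 items: n = 21/8 = 2.6250
r_new = n·r_full / (1 + (n − 1)·r_full) = 2.2328 / 2.3822 ≈ 0.9373

0.94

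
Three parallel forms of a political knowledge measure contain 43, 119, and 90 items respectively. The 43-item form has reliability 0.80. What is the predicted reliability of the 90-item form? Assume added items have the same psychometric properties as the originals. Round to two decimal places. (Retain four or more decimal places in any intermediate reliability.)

0.89

The 119-item form is not needed; work directly from the 43-item form with n = 90/43 = 2.0930.
r_{90} = n·r / (1 + (n − 1)·r) = 1.6744 / 1.8744 ≈ 0.8933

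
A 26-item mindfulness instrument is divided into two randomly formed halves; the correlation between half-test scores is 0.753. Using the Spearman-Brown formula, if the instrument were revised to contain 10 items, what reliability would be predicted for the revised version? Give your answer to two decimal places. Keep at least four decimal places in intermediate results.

Full-test reliability from the split-half r: r_full = 2(0.753)/(1 + 0.753) = 0.8591
Then adjust to 10 items: n = 10/26 = 0.3846
r_new = n·r_full / (1 + (n − 1)·r_full) = 0.3304 / 0.4713 ≈ 0.7010

0.70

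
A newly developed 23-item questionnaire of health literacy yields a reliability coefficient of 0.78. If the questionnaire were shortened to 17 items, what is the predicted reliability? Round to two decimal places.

0.72

The new length is 17/23 = 0.7391 times the old.
r_new = 0.7391·0.78 / [1 + (0.7391 − 1)·0.78]
r_new = 0.5765 / 0.7965 ≈ 0.7238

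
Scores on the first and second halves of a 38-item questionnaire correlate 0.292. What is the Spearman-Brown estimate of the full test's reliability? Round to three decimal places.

0.452

The full test is twice the length of either half (n = 2).
r_full = 2r_hh / (1 + r_hh) = 2 × 0.292 / (1 + 0.292)
r_full = 0.5840 / 1.2920 ≈ 0.4520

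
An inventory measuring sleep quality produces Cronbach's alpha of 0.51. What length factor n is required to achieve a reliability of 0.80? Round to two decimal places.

3.84

n = 0.80 × (1 − 0.51) / [ 0.51 × (1 − 0.80) ]
  = 0.3920 / 0.1020 = 3.8431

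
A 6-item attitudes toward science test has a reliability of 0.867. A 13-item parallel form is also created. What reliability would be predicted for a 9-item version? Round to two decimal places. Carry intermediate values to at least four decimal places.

Only the ratio of lengths matters: n = 9/6 = 1.5000
r_{9} = n·r / (1 + (n − 1)·r) = 1.3005 / 1.4335 ≈ 0.9072

0.91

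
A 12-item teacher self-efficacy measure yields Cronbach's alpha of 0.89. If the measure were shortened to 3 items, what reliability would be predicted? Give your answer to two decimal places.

0.67

The new length is 3/12 = 0.25 times the old.
By Spearman-Brown, r_new = n r / (1 + (n − 1) r).
r_new = 0.25·0.89 / [1 + (0.25 − 1)·0.89]
r_new = 0.2225 / 0.3325 ≈ 0.6692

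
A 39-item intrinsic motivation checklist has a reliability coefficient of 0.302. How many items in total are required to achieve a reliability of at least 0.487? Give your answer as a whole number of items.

86

Invert Spearman-Brown to solve for n:
n = r_target (1 − r_old) / [ r_old (1 − r_target) ]
n = 0.487(1 − 0.302) / [0.302(1 − 0.487)]
  = 0.339926 / 0.154926 = 2.1941
2.1941 × 39 = 85.57 → 86 items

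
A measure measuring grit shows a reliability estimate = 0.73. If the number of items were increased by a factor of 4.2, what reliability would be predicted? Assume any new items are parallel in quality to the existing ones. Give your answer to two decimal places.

Apply the Spearman-Brown prophecy formula, r' = nr / [1 + (n − 1)r]:
r_new = (4.2 × 0.73) / (1 + (4.2 − 1) × 0.73)
     = 3.0660 / 3.3360 = 0.9191

0.92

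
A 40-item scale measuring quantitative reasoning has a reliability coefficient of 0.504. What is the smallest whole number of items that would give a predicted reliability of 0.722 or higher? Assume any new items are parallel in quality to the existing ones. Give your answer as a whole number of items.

103

Invert Spearman-Brown to solve for n:
n = r*(1 − r) / [ r (1 − r*) ]
n = [0.722 × 0.496] / [0.504 × 0.278]
  = 0.358112 / 0.140112 = 2.5559
Items needed = n × 40 = 2.5559 × 40 ≈ 102.24 → round up to 103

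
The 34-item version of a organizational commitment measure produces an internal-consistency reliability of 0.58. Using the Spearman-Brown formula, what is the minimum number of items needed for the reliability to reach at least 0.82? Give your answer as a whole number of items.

113

n = [0.82 × 0.42] / [0.58 × 0.18]
n = 0.3444 / 0.1044 ≈ 3.2989
Items needed = n × 34 = 3.2989 × 34 ≈ 112.16 → round up to 113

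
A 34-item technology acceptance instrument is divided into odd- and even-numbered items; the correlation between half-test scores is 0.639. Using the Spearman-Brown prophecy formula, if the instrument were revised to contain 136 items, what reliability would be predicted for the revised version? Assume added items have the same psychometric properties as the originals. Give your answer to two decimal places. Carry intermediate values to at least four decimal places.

Full-test reliability from the split-half r: r_full = 2(0.639)/(1 + 0.639) = 0.7797
Then adjust to 136 items: n = 136/34 = 4.0000
r_new = n·r_full / (1 + (n − 1)·r_full) = 3.1188 / 3.3391 ≈ 0.9340

0.93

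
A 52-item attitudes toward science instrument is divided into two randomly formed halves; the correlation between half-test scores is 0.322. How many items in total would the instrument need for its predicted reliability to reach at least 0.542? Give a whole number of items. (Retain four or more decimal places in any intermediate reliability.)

65

r_full = 2(0.322)/(1 + 0.322) = 0.4871
n = r_tgt(1 − r_full) / [r_full(1 − r_tgt)] = 0.542 × 0.5129 / (0.4871 × 0.458) ≈ 1.2461
Items = 1.2461 × 52 ≈ 64.80 → 65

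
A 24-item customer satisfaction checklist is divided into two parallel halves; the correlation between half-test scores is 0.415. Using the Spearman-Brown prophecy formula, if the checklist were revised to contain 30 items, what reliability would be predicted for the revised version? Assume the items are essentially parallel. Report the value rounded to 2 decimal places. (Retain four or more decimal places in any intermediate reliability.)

Spearman-Brown correction (n = 2): r_full = 2·0.415/(1 + 0.415) = 0.5866
Length factor from 24 to 30 items: n = 30/24 = 1.2500
r_new = n·r_full / (1 + (n − 1)·r_full) = 0.7332 / 1.1466 ≈ 0.6395

0.64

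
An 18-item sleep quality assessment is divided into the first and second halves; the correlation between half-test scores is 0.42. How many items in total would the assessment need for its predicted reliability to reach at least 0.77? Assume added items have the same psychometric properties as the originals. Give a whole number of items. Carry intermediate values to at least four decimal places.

r_full = 2(0.42)/(1 + 0.42) = 0.5915
Solve Spearman-Brown for n: n = 0.77(1 − 0.5915) / [0.5915(1 − 0.77)] = 2.3121
Items = 2.3121 × 18 ≈ 41.62 → 42

42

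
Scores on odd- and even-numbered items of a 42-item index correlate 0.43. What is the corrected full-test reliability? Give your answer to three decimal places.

0.601

r_full = 2r_hh / (1 + r_hh) = 2 × 0.43 / (1 + 0.43)
       = 0.8600 / 1.4300 = 0.6014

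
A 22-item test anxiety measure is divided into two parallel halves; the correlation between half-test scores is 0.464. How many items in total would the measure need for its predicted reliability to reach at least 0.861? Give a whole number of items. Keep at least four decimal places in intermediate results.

Corrected full-test reliability: r_full = 2 × 0.464 / (1 + 0.464) ≈ 0.6339
Solve Spearman-Brown for n: n = 0.861(1 − 0.6339) / [0.6339(1 − 0.861)] = 3.5774
Required items = 3.5774 × 22 = 78.70, so 79 items.

79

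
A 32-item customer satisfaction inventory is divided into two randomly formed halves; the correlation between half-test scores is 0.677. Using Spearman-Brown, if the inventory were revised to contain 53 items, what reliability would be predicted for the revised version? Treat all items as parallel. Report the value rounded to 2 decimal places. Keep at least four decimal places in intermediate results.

Full-test reliability from the split-half r: r_full = 2(0.677)/(1 + 0.677) = 0.8074
Then adjust to 53 items: n = 53/32 = 1.6562
r_new = n·r_full / (1 + (n − 1)·r_full) = 1.3372 / 1.5298 ≈ 0.8741

0.87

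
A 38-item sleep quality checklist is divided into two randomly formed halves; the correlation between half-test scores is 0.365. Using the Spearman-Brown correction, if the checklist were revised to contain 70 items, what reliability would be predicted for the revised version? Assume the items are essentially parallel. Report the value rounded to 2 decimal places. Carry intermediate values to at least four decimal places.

0.68

First correct the split-half correlation to full-test reliability: r_full = 2 × 0.365 / (1 + 0.365) ≈ 0.5348
Then adjust to 70 items: n = 70/38 = 1.8421
r_new = n·r_full / (1 + (n − 1)·r_full) = 0.9852 / 1.4504 ≈ 0.6793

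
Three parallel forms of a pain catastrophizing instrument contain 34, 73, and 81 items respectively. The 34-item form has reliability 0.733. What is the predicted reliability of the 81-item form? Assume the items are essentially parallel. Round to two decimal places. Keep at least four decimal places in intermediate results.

The 73-item form is not needed; work directly from the 34-item form with n = 81/34 = 2.3824.
r_{81} = n·r / (1 + (n − 1)·r) = 1.7463 / 2.0133 ≈ 0.8674

0.87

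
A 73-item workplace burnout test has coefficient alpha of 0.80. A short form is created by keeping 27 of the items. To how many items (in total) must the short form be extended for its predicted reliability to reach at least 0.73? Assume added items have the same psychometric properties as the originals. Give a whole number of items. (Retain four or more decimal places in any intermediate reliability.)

50

First, r for the 27-item form: n = 27/73 = 0.3699, so r_27 = 0.3699·0.80/(1 + (0.3699 − 1)·0.80) = 0.5967
Then solve for n' with r_old = 0.5967, r_target = 0.73: n' = 0.73(1 − 0.5967)/[0.5967(1 − 0.73)] = 1.8274
Total items = 1.8274 × 27 = 49.34, rounded up to 50.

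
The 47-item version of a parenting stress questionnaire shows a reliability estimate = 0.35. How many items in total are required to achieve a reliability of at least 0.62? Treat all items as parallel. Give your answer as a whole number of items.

143

Invert Spearman-Brown to solve for n:
n = r*(1 − r) / [ r (1 − r*) ]
n = 0.62(1 − 0.35) / [0.35(1 − 0.62)]
n = 0.4030 / 0.1330 ≈ 3.0301
Items needed = n × 47 = 3.0301 × 47 ≈ 142.41 → round up to 143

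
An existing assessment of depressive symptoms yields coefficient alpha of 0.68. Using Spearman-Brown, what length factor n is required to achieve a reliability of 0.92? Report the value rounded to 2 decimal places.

5.41

Invert Spearman-Brown to solve for n:
n = r*(1 − r) / [ r (1 − r*) ]
n = 0.92 × (1 − 0.68) / [ 0.68 × (1 − 0.92) ]
  = 0.2944 / 0.0544 = 5.4118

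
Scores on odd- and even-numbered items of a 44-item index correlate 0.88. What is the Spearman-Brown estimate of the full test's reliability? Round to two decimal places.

0.94

Each half is half the length of the full test, so the full test is n = 2 times a half.
r_full = 2(0.88) / (1 + 0.88)
r_full = 1.7600 / 1.8800 ≈ 0.9362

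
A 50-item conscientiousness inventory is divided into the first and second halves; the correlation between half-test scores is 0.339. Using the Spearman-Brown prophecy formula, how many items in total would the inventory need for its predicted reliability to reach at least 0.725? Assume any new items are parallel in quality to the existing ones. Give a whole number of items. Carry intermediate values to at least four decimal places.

Corrected full-test reliability: r_full = 2 × 0.339 / (1 + 0.339) ≈ 0.5063
Solve Spearman-Brown for n: n = 0.725(1 − 0.5063) / [0.5063(1 − 0.725)] = 2.5708
Required items = 2.5708 × 50 = 128.54, so 129 items.

129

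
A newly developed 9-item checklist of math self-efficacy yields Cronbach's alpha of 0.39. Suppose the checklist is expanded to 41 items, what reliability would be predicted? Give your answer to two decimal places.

0.74

n = 41/9 = 4.5556
r_new = (4.5556 × 0.39) / (1 + (4.5556 − 1) × 0.39)
r_new = 1.7767 / 2.3867 ≈ 0.7444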